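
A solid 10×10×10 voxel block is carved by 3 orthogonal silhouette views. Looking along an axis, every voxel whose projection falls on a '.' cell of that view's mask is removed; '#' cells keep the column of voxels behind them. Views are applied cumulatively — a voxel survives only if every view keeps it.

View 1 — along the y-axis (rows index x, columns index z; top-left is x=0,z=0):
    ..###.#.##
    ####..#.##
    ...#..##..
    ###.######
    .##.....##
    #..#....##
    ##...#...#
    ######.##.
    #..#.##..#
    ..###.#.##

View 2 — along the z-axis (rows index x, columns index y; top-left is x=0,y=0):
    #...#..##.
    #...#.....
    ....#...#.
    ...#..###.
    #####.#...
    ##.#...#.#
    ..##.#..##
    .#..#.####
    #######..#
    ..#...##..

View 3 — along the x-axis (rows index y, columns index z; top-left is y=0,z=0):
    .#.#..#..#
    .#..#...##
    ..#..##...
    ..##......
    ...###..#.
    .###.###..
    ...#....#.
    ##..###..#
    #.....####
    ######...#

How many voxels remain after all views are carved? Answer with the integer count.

voxel count = 108

before carving: 1000 voxels (10×10×10)
V1 y: intersect with XZ mask (56 set) -- 560 left
V2 z: intersect with XY mask (45 set) -- 250 left
V3 x: intersect with YZ mask (43 set) -- 108 left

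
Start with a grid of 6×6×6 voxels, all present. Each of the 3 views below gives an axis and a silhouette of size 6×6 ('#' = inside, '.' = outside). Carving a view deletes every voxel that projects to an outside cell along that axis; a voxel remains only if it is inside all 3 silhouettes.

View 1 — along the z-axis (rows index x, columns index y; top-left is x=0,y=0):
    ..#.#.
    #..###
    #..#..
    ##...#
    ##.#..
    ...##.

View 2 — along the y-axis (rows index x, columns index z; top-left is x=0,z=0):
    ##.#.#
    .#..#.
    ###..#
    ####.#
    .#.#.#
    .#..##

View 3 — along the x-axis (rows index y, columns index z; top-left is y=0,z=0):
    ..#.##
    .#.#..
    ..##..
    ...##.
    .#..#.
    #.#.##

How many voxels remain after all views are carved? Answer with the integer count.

before carving: 216 voxels (6×6×6)
  1. axis=2 (XY plane), |mask|=16  ⇒  voxels=96
  2. axis=1 (XZ plane), |mask|=21  ⇒  voxels=54
  3. axis=0 (YZ plane), |mask|=15  ⇒  voxels=23

voxel count = 23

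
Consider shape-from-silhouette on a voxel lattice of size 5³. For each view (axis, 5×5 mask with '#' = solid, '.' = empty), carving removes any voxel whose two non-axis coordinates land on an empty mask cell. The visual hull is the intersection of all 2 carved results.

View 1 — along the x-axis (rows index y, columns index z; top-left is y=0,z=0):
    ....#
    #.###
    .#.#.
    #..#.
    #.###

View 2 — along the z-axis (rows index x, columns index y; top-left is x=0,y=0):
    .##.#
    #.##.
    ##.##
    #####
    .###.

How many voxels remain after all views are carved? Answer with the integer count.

remaining voxels: 47

start: 5×5×5 = 125 voxels
V1 x: intersect with YZ mask (13 set) -- 65 left
V2 z: intersect with XY mask (18 set) -- 47 left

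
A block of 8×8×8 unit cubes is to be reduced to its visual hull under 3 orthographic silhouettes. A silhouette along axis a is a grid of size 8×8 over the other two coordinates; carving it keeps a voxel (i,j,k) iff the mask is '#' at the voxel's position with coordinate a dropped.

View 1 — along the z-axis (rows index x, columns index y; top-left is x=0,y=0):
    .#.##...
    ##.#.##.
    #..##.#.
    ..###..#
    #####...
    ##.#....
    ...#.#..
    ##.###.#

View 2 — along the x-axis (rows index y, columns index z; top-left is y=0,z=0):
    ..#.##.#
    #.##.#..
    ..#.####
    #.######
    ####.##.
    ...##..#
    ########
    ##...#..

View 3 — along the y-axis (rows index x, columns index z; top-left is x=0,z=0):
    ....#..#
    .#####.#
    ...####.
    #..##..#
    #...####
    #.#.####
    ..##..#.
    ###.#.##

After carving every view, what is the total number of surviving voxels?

start: 8×8×8 = 512 voxels
after view 1 [z-axis, 32 of 64 cells solid] → remaining = 256
after view 2 [x-axis, 40 of 64 cells solid] → remaining = 167
after view 3 [y-axis, 36 of 64 cells solid] → remaining = 97

97 voxels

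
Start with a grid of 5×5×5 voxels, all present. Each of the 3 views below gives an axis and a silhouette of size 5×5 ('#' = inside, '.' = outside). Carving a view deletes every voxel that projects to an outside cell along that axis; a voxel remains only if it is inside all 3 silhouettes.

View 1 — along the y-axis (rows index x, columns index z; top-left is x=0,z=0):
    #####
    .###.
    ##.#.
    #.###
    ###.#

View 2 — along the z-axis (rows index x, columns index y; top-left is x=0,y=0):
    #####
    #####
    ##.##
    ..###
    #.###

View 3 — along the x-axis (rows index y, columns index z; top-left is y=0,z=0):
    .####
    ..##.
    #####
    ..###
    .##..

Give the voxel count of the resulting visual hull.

full grid |V| = 125
V1 y: intersect with XZ mask (19 set) -- 95 left
V2 z: intersect with XY mask (21 set) -- 80 left
V3 x: intersect with YZ mask (16 set) -- 52 left

remaining voxels: 52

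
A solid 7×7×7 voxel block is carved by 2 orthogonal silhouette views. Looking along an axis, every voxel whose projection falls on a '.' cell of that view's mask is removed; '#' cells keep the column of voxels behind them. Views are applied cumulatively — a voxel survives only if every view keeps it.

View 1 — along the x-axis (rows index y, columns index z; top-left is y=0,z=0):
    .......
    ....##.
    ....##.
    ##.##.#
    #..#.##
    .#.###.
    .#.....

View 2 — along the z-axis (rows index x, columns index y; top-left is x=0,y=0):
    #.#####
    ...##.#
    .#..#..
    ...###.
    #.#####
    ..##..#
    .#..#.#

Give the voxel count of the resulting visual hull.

76 voxels

start: 7×7×7 = 343 voxels
[1] x-view keeps 18 columns → grid now 126
[2] z-view keeps 26 columns → grid now 76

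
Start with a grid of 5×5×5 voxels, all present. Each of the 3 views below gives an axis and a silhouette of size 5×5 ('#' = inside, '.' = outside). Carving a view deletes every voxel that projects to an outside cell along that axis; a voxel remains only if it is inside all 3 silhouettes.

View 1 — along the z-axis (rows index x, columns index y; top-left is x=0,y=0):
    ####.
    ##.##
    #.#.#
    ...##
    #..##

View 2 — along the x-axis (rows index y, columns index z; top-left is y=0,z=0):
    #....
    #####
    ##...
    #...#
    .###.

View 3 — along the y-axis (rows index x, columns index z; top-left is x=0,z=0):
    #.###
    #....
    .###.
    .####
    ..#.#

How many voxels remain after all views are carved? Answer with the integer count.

voxel count = 21

initial block: 5^3 = 125
[1] z-view keeps 16 columns → grid now 80
[2] x-view keeps 13 columns → grid now 38
[3] y-view keeps 14 columns → grid now 21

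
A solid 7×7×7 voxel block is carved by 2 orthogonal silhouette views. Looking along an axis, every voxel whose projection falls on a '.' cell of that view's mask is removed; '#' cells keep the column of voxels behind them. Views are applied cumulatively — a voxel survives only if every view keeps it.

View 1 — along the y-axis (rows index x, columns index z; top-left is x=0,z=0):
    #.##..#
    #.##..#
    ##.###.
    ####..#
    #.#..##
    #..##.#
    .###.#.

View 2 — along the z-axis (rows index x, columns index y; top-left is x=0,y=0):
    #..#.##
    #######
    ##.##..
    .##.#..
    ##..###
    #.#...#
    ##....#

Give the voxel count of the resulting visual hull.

full grid |V| = 343
  1. axis=1 (XZ plane), |mask|=30  ⇒  voxels=210
  2. axis=2 (XY plane), |mask|=29  ⇒  voxels=123

|visual hull| = 123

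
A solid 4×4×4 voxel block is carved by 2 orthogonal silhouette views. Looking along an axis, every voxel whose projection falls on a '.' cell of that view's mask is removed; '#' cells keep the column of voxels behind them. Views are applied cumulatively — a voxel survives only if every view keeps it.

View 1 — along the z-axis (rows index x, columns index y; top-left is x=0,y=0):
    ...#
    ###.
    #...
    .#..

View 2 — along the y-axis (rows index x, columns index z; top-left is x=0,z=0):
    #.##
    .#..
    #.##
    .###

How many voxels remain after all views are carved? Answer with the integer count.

remaining voxels: 12

full grid |V| = 64
  1. axis=2 (XY plane), |mask|=6  ⇒  voxels=24
  2. axis=1 (XZ plane), |mask|=10  ⇒  voxels=12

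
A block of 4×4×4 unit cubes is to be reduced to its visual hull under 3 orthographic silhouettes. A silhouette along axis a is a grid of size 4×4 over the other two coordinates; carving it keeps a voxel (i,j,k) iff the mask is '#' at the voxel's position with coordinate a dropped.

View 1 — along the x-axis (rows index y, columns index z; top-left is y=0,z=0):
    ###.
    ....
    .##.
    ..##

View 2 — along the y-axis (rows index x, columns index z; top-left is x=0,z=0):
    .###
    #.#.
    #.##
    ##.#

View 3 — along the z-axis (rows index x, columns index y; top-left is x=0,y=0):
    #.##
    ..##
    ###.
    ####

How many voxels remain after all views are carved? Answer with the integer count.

|visual hull| = 15

full grid |V| = 64
after view 1 [x-axis, 7 of 16 cells solid] → remaining = 28
after view 2 [y-axis, 11 of 16 cells solid] → remaining = 19
after view 3 [z-axis, 12 of 16 cells solid] → remaining = 15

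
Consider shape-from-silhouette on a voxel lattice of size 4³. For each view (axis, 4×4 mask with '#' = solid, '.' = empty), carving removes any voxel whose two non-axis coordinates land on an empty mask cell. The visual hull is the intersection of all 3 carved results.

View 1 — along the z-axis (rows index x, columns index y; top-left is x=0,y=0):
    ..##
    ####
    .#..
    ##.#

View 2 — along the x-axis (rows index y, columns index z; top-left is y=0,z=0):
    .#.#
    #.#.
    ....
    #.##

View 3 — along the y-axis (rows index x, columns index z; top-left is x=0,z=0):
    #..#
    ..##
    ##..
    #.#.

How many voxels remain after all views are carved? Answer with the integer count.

full grid |V| = 64
V1 z: intersect with XY mask (10 set) -- 40 left
V2 x: intersect with YZ mask (7 set) -- 19 left
V3 y: intersect with XZ mask (8 set) -- 11 left

voxel count = 11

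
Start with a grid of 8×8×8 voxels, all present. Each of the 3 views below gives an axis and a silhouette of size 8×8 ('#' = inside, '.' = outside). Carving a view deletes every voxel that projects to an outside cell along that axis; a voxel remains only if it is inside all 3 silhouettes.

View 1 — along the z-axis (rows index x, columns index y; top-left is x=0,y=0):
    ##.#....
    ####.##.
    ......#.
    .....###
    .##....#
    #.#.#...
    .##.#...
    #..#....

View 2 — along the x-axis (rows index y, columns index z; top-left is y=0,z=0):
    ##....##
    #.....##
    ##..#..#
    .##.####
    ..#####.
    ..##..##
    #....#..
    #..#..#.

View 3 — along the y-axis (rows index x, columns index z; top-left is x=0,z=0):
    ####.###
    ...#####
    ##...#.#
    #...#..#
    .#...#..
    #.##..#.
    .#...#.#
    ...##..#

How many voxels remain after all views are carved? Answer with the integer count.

initial block: 8^3 = 512
V1 z: intersect with XY mask (24 set) -- 192 left
V2 x: intersect with YZ mask (31 set) -- 92 left
V3 y: intersect with XZ mask (31 set) -- 45 left

|visual hull| = 45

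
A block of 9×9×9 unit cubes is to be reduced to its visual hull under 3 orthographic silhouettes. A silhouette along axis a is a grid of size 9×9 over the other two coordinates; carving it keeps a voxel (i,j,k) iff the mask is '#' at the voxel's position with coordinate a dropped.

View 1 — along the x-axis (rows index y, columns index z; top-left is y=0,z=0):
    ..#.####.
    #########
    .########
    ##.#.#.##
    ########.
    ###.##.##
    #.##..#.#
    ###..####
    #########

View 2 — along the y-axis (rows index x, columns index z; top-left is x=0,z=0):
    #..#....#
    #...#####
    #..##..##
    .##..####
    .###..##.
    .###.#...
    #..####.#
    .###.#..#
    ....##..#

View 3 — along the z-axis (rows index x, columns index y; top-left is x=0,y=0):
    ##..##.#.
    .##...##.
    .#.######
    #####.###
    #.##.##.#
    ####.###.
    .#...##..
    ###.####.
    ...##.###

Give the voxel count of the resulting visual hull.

190 voxels

initial block: 9^3 = 729
step 1: project along x, AND mask (64/81) → |grid| = 576
step 2: project along y, AND mask (43/81) → |grid| = 305
step 3: project along z, AND mask (52/81) → |grid| = 190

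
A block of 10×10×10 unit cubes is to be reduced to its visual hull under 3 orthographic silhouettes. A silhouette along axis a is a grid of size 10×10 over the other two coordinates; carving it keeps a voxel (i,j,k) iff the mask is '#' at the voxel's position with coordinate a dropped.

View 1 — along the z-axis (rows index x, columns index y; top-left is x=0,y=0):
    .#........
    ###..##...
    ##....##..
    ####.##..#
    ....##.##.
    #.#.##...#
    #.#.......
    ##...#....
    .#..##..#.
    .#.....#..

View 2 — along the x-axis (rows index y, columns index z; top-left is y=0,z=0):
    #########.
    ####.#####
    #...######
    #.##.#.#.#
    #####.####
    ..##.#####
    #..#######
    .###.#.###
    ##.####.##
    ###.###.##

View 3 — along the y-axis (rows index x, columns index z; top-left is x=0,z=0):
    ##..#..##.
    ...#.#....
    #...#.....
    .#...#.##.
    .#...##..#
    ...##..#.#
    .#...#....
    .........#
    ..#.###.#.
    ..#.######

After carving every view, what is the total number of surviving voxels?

100 voxels

start: 10×10×10 = 1000 voxels
V1 z: intersect with XY mask (37 set) -- 370 left
V2 x: intersect with YZ mask (78 set) -- 297 left
V3 y: intersect with XZ mask (36 set) -- 100 left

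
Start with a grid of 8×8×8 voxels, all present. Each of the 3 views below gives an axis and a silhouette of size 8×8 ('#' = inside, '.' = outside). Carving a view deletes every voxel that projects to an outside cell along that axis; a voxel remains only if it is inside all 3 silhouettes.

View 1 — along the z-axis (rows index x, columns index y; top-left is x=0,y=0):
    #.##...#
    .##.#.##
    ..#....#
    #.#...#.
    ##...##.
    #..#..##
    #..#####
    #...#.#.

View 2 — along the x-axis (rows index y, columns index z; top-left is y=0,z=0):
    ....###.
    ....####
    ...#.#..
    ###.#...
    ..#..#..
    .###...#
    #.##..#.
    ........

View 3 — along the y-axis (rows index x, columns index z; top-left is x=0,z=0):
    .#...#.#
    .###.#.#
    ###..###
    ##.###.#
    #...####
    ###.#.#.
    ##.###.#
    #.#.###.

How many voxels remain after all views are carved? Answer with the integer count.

start: 8×8×8 = 512 voxels
step 1: project along z, AND mask (31/64) → |grid| = 248
step 2: project along x, AND mask (23/64) → |grid| = 84
step 3: project along y, AND mask (41/64) → |grid| = 56

remaining voxels: 56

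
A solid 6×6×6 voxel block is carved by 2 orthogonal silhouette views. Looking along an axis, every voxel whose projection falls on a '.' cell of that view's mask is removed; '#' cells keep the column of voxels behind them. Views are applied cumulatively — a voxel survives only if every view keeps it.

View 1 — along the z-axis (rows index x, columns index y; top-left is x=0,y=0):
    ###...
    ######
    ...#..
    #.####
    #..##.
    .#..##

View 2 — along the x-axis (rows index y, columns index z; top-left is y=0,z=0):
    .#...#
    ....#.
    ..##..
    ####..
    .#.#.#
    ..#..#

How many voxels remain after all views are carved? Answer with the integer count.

before carving: 216 voxels (6×6×6)
  1. axis=2 (XY plane), |mask|=21  ⇒  voxels=126
  2. axis=0 (YZ plane), |mask|=14  ⇒  voxels=51

remaining voxels: 51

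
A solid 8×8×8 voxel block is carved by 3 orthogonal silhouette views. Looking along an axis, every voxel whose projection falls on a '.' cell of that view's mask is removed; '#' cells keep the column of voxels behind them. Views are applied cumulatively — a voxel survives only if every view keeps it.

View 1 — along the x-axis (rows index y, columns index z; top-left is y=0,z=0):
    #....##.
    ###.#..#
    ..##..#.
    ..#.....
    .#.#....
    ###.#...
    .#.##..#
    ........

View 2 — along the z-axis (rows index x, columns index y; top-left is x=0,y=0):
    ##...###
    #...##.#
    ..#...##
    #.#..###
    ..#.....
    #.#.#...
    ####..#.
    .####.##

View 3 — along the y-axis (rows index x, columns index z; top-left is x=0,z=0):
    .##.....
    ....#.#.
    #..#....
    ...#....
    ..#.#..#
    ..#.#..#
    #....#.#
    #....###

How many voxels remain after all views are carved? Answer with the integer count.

start: 8×8×8 = 512 voxels
V1 x: intersect with YZ mask (22 set) -- 176 left
V2 z: intersect with XY mask (32 set) -- 88 left
V3 y: intersect with XZ mask (20 set) -- 22 left

22 voxels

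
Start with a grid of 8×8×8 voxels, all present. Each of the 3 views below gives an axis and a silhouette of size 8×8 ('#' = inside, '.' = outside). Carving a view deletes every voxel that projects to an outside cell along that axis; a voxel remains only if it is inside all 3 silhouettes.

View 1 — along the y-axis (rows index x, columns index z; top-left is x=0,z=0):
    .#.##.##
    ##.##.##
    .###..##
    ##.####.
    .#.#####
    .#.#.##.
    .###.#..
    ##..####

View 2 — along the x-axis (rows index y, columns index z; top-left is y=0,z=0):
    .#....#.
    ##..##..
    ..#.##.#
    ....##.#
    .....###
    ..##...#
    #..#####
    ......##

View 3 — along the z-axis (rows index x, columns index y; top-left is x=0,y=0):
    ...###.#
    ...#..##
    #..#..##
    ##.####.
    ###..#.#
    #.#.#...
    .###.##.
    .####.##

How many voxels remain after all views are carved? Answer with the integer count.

87 voxels

full grid |V| = 512
[1] y-view keeps 42 columns → grid now 336
[2] x-view keeps 27 columns → grid now 143
[3] z-view keeps 36 columns → grid now 87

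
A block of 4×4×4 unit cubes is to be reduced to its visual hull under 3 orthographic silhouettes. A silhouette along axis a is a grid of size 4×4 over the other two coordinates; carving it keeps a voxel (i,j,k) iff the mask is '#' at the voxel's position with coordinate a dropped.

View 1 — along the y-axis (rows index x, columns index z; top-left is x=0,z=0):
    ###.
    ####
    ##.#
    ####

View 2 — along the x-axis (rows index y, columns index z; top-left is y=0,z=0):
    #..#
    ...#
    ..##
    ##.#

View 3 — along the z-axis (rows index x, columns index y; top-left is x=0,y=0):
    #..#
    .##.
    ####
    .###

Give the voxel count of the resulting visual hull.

19 voxels

initial block: 4^3 = 64
carve view 1 (along y, XZ-mask fill 14/16): 56 voxels remain
carve view 2 (along x, YZ-mask fill 8/16): 27 voxels remain
carve view 3 (along z, XY-mask fill 11/16): 19 voxels remain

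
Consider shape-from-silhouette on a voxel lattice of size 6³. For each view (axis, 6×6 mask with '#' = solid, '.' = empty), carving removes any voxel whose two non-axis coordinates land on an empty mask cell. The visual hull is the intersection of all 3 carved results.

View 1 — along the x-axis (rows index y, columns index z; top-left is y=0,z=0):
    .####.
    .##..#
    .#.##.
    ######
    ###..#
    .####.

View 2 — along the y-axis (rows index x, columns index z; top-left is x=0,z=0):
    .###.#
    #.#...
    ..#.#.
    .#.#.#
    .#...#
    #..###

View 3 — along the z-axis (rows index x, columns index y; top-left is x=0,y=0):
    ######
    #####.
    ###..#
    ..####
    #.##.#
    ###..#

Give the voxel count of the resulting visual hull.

remaining voxels: 51

before carving: 216 voxels (6×6×6)
V1 x: intersect with YZ mask (24 set) -- 144 left
V2 y: intersect with XZ mask (17 set) -- 69 left
V3 z: intersect with XY mask (27 set) -- 51 left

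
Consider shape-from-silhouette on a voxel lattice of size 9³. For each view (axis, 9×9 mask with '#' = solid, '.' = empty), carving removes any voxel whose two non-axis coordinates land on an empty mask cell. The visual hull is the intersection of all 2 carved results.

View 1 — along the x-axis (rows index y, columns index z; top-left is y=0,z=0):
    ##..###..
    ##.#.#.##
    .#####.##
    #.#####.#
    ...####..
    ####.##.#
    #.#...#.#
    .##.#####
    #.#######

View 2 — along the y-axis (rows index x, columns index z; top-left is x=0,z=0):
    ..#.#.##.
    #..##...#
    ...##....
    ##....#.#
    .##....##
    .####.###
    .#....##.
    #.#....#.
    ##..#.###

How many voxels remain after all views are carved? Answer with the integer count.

initial block: 9^3 = 729
[1] x-view keeps 55 columns → grid now 495
[2] y-view keeps 37 columns → grid now 215

remaining voxels: 215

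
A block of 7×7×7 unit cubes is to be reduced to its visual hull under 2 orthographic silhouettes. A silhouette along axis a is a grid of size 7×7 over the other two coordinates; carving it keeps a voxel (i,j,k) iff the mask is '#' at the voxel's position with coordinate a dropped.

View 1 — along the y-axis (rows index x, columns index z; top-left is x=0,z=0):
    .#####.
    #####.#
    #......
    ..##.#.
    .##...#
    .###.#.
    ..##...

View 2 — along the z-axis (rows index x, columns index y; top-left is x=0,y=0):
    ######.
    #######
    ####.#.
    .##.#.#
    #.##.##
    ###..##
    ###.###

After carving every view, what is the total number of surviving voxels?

remaining voxels: 136

before carving: 343 voxels (7×7×7)
after view 1 [y-axis, 24 of 49 cells solid] → remaining = 168
after view 2 [z-axis, 38 of 49 cells solid] → remaining = 136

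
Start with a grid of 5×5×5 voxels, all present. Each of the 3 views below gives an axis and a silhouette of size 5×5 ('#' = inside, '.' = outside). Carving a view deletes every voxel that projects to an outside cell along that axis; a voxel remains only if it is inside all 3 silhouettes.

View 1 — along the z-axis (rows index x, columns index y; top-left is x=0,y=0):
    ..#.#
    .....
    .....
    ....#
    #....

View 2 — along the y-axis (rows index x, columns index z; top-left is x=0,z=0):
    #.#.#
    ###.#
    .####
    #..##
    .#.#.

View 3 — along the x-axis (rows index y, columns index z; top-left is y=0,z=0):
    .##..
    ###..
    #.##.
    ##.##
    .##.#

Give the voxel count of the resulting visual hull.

6 voxels

before carving: 125 voxels (5×5×5)
  1. axis=2 (XY plane), |mask|=4  ⇒  voxels=20
  2. axis=1 (XZ plane), |mask|=16  ⇒  voxels=11
  3. axis=0 (YZ plane), |mask|=15  ⇒  voxels=6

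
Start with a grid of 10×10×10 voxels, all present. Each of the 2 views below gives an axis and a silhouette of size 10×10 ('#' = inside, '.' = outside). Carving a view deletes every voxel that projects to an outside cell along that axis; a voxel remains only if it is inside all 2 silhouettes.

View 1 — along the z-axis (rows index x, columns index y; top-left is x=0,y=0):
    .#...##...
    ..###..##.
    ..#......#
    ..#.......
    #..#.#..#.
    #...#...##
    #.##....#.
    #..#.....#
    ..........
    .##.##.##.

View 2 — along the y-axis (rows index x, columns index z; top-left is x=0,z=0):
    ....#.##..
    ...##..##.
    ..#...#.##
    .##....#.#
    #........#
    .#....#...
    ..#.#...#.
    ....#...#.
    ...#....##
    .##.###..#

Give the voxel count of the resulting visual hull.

111 voxels

start: 10×10×10 = 1000 voxels
after view 1 [z-axis, 32 of 100 cells solid] → remaining = 320
after view 2 [y-axis, 33 of 100 cells solid] → remaining = 111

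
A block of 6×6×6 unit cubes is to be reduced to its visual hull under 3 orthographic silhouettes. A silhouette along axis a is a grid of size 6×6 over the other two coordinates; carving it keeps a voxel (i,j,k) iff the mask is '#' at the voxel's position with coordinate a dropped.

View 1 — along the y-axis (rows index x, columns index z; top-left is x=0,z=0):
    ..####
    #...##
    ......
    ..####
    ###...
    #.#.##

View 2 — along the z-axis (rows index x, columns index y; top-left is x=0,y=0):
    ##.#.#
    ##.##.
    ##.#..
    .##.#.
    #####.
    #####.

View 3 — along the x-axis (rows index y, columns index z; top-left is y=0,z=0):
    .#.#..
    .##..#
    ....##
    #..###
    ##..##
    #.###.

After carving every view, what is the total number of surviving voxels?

|visual hull| = 38

start: 6×6×6 = 216 voxels
  1. axis=1 (XZ plane), |mask|=18  ⇒  voxels=108
  2. axis=2 (XY plane), |mask|=24  ⇒  voxels=75
  3. axis=0 (YZ plane), |mask|=19  ⇒  voxels=38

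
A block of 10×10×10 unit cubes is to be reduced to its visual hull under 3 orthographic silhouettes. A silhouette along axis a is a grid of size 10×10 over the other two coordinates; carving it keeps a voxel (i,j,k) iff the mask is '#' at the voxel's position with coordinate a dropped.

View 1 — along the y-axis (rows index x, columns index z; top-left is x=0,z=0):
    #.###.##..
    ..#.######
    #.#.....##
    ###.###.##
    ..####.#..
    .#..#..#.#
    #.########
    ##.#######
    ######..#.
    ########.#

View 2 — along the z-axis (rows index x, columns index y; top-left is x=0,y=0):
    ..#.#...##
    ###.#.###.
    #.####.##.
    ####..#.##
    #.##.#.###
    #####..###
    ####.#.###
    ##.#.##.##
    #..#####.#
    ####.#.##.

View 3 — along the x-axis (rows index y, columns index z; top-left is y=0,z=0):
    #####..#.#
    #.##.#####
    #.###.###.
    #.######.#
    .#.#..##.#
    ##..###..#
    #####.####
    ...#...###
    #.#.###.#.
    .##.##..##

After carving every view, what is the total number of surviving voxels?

|visual hull| = 312

initial block: 10^3 = 1000
carve view 1 (along y, XZ-mask fill 68/100): 680 voxels remain
carve view 2 (along z, XY-mask fill 69/100): 471 voxels remain
carve view 3 (along x, YZ-mask fill 66/100): 312 voxels remain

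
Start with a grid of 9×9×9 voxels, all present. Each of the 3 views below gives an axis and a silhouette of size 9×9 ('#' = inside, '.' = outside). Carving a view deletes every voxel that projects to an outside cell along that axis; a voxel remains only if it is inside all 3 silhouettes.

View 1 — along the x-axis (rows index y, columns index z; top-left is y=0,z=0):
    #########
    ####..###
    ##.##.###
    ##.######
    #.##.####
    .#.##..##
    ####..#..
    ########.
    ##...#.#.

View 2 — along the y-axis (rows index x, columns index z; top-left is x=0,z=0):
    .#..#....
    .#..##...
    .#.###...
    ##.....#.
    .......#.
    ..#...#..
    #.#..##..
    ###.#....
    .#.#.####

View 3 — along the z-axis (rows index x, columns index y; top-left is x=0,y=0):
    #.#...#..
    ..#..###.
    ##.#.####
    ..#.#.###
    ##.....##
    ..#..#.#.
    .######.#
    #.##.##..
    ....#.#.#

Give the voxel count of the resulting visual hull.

initial block: 9^3 = 729
V1 x: intersect with YZ mask (60 set) -- 540 left
V2 y: intersect with XZ mask (29 set) -- 194 left
V3 z: intersect with XY mask (41 set) -- 97 left

remaining voxels: 97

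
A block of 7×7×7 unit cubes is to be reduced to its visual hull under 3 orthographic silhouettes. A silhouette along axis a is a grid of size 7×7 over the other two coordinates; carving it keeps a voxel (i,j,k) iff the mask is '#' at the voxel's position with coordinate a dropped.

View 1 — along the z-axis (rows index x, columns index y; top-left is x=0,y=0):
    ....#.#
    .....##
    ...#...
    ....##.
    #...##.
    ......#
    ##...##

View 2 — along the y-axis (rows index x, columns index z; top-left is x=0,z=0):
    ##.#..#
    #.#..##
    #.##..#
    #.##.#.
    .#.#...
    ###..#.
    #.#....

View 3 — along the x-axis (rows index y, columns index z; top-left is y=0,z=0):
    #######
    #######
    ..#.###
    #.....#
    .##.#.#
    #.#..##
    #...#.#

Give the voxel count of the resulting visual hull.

|visual hull| = 27

initial block: 7^3 = 343
step 1: project along z, AND mask (15/49) → |grid| = 105
step 2: project along y, AND mask (24/49) → |grid| = 46
step 3: project along x, AND mask (31/49) → |grid| = 27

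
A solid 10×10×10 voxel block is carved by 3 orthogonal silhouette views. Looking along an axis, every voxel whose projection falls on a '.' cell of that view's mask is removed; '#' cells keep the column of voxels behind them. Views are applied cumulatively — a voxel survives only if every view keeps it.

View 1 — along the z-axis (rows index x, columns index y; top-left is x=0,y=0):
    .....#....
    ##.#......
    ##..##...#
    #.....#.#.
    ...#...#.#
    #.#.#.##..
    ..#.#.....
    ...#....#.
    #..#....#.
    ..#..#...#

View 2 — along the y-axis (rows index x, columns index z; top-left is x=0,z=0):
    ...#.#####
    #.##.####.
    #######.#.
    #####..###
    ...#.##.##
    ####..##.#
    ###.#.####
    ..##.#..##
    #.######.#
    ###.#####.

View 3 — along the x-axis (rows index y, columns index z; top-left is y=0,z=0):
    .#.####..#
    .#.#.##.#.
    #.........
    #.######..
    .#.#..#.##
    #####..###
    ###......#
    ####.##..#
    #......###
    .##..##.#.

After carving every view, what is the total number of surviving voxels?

start: 10×10×10 = 1000 voxels
[1] z-view keeps 30 columns → grid now 300
[2] y-view keeps 70 columns → grid now 215
[3] x-view keeps 52 columns → grid now 120

120 voxels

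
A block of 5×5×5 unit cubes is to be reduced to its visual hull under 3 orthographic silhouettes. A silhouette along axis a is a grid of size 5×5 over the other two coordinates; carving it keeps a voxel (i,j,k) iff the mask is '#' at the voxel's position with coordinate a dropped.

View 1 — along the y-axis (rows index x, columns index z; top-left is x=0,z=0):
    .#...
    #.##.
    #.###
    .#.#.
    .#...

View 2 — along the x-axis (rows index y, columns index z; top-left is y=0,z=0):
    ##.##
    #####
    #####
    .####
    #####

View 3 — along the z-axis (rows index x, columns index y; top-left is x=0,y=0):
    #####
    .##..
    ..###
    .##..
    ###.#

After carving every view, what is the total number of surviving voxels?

|visual hull| = 30

before carving: 125 voxels (5×5×5)
after view 1 [y-axis, 11 of 25 cells solid] → remaining = 55
after view 2 [x-axis, 23 of 25 cells solid] → remaining = 51
after view 3 [z-axis, 16 of 25 cells solid] → remaining = 30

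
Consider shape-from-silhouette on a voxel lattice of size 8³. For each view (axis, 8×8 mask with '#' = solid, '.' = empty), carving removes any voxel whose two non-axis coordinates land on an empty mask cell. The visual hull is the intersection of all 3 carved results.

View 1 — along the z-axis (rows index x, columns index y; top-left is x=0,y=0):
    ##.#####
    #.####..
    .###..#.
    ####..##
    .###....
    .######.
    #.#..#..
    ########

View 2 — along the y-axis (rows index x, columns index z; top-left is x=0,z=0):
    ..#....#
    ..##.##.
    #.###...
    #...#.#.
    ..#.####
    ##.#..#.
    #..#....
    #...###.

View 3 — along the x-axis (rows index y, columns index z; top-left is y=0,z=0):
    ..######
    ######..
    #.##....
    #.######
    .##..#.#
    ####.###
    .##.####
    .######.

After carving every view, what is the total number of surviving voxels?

before carving: 512 voxels (8×8×8)
  1. axis=2 (XY plane), |mask|=42  ⇒  voxels=336
  2. axis=1 (XZ plane), |mask|=28  ⇒  voxels=145
  3. axis=0 (YZ plane), |mask|=45  ⇒  voxels=103

voxel count = 103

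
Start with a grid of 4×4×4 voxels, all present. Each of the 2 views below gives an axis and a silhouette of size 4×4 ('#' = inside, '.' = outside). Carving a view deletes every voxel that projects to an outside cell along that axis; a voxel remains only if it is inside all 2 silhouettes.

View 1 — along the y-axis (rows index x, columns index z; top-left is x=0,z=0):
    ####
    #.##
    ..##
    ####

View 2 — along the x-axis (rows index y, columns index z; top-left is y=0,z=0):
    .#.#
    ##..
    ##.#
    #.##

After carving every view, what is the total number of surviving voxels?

remaining voxels: 31

initial block: 4^3 = 64
step 1: project along y, AND mask (13/16) → |grid| = 52
step 2: project along x, AND mask (10/16) → |grid| = 31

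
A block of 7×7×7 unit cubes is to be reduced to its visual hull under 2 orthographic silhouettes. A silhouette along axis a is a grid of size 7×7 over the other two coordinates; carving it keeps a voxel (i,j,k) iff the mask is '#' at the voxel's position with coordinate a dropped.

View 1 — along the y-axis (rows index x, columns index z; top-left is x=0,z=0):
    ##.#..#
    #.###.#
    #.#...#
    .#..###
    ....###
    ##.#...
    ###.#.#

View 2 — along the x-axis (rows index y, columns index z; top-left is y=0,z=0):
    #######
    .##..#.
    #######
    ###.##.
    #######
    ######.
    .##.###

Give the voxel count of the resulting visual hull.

148 voxels

initial block: 7^3 = 343
V1 y: intersect with XZ mask (27 set) -- 189 left
V2 x: intersect with YZ mask (40 set) -- 148 left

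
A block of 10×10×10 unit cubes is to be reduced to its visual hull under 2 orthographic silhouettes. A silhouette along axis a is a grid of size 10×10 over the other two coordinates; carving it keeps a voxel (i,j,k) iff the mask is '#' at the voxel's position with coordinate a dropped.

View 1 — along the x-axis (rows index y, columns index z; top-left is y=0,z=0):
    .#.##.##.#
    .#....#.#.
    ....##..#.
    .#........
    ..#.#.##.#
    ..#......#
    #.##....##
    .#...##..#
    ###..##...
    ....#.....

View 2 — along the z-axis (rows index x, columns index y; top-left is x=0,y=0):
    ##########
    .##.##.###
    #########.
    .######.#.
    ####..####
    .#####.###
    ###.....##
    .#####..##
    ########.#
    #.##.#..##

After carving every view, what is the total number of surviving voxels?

voxel count = 254

full grid |V| = 1000
carve view 1 (along x, YZ-mask fill 35/100): 350 voxels remain
carve view 2 (along z, XY-mask fill 76/100): 254 voxels remain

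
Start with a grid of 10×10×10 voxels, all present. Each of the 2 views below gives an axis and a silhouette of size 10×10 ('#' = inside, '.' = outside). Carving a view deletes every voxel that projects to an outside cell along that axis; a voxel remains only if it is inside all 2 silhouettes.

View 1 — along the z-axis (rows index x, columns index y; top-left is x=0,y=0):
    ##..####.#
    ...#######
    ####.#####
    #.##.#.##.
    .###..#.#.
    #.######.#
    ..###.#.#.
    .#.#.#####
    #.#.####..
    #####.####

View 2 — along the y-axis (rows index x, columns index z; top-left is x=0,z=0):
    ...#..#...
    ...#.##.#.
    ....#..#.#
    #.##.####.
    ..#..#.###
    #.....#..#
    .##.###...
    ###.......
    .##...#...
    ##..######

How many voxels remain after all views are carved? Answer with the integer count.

voxel count = 296

full grid |V| = 1000
  1. axis=2 (XY plane), |mask|=69  ⇒  voxels=690
  2. axis=1 (XZ plane), |mask|=43  ⇒  voxels=296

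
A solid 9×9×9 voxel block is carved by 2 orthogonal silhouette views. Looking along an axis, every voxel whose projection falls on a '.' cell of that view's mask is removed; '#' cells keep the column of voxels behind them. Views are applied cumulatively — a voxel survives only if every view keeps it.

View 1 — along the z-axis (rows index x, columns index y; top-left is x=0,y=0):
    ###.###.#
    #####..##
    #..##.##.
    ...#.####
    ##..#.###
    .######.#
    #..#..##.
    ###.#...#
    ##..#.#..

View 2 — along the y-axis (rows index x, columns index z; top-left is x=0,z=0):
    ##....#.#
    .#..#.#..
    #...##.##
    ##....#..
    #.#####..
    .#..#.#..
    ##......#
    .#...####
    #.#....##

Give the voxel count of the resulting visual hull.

before carving: 729 voxels (9×9×9)
V1 z: intersect with XY mask (50 set) -- 450 left
V2 y: intersect with XZ mask (36 set) -- 199 left

voxel count = 199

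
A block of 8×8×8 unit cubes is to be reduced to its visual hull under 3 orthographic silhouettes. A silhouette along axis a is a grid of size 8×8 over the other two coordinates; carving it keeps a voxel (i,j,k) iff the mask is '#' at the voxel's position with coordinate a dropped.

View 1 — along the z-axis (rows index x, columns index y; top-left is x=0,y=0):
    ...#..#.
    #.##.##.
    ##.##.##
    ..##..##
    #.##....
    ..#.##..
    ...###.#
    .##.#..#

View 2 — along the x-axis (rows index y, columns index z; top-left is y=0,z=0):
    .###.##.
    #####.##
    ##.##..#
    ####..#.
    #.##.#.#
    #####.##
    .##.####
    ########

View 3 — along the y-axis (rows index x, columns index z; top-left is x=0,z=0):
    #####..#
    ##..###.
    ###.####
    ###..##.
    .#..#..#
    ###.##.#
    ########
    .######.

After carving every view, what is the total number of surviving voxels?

131 voxels

initial block: 8^3 = 512
carve view 1 (along z, XY-mask fill 31/64): 248 voxels remain
carve view 2 (along x, YZ-mask fill 48/64): 181 voxels remain
carve view 3 (along y, XZ-mask fill 46/64): 131 voxels remain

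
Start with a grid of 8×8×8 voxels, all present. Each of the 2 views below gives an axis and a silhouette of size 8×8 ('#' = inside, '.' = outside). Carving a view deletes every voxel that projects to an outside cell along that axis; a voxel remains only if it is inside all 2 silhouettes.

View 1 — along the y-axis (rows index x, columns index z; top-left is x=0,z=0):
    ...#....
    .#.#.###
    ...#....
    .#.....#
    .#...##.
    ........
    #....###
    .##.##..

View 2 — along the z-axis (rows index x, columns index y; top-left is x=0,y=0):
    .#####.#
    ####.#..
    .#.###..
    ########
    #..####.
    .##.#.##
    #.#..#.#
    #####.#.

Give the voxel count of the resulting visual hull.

start: 8×8×8 = 512 voxels
[1] y-view keeps 20 columns → grid now 160
[2] z-view keeps 43 columns → grid now 106

voxel count = 106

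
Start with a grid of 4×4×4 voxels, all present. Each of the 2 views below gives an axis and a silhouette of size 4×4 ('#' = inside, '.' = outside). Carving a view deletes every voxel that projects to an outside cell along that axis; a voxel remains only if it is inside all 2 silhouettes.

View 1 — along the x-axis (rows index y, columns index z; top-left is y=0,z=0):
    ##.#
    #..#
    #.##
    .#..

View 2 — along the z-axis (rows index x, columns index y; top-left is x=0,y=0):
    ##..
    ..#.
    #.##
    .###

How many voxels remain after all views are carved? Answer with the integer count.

remaining voxels: 21

full grid |V| = 64
[1] x-view keeps 9 columns → grid now 36
[2] z-view keeps 9 columns → grid now 21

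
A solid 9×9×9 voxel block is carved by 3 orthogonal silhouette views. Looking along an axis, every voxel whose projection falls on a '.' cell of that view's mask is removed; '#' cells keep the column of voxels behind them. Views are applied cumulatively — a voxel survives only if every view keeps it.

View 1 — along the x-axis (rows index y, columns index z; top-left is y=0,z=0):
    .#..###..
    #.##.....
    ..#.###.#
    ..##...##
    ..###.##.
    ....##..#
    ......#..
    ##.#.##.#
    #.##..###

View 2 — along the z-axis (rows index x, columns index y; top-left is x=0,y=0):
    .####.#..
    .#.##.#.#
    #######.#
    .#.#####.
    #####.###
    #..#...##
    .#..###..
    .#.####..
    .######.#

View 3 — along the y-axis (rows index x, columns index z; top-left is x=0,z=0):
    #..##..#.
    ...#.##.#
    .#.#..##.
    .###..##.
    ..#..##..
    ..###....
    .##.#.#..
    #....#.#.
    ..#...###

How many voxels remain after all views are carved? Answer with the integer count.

voxel count = 89

start: 9×9×9 = 729 voxels
step 1: project along x, AND mask (37/81) → |grid| = 333
step 2: project along z, AND mask (52/81) → |grid| = 199
step 3: project along y, AND mask (34/81) → |grid| = 89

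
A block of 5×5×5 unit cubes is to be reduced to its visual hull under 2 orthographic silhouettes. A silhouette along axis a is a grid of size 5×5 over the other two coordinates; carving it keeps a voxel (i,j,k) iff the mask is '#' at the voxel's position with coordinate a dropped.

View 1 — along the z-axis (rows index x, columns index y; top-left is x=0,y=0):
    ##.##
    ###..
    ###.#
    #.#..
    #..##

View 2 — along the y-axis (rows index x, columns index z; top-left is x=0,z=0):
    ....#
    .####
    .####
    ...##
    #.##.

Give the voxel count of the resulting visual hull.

before carving: 125 voxels (5×5×5)
step 1: project along z, AND mask (16/25) → |grid| = 80
step 2: project along y, AND mask (14/25) → |grid| = 45

voxel count = 45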